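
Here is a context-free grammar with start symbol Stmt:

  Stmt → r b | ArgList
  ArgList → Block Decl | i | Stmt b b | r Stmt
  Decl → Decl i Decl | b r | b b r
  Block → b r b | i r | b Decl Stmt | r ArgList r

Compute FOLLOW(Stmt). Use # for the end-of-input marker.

Stmt is the start symbol, so # ∈ FOLLOW(Stmt).
In ArgList → Stmt b b: add FIRST(b b) = { b }.
In ArgList → r Stmt: Stmt is at the end, add FOLLOW(ArgList) = { #, b, r }.
In Block → b Decl Stmt: Stmt is at the end, add FOLLOW(Block) = { b }.
Union: FOLLOW(Stmt) = { #, b, r }.

{ #, b, r }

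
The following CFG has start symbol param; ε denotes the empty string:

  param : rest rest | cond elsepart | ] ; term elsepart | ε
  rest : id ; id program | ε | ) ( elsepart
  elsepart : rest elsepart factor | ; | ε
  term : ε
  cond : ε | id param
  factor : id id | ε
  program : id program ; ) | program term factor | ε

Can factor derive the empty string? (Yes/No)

factor has an ε-production, so factor ⇒ ε.

Yes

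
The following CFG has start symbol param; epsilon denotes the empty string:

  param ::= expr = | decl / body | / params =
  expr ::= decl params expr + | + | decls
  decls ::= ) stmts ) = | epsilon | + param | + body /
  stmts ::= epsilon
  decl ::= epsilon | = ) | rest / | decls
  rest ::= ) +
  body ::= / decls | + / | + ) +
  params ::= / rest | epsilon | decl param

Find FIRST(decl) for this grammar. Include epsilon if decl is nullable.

{ ), +, =, epsilon }

decl ::= epsilon contributes epsilon.
decl ::= = ) contributes {=}.
From decl ::= rest /: add FIRST(rest) = { ) }.
From decl ::= decls: add FIRST(decls) = { ), +, epsilon } (including epsilon since decls is nullable).
Union: FIRST(decl) = { ), +, =, epsilon }.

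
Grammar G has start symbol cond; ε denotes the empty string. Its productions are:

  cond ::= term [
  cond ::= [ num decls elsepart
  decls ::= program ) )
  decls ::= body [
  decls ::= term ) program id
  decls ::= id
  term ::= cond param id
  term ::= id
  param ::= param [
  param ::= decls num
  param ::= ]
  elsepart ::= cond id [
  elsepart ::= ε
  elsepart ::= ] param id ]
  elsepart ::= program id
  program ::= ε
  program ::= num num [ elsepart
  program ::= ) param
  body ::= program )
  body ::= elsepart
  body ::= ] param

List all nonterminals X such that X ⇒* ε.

Directly nullable (have an ε-production): elsepart, program.
body ::= elsepart with every symbol nullable, so body is nullable.
No other nonterminal has a production whose RHS symbols are all nullable.

{ body, elsepart, program }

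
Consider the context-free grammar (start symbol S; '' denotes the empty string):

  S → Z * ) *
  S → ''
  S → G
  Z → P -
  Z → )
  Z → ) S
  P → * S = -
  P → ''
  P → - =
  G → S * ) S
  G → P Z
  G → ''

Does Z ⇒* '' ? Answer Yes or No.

Nullable nonterminals: G, P, S.
No production of Z has an RHS whose symbols are all nullable, so Z is not nullable.

No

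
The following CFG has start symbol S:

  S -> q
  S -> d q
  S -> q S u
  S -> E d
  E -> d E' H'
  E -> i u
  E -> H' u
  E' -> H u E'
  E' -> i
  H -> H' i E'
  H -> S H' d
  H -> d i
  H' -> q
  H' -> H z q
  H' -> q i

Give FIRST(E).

{ d, i, q }

E -> d E' H' contributes {d}.
E -> i u contributes {i}.
From E -> H' u: add FIRST(H') = { d, i, q }.
Union: FIRST(E) = { d, i, q }.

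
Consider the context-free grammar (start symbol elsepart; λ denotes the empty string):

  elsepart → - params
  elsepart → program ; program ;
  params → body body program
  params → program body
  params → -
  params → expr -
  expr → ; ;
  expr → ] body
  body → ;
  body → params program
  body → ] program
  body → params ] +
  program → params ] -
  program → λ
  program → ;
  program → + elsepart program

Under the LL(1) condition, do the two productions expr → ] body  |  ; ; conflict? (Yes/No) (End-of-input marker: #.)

FIRST(] body) = { ] } and FIRST(; ;) = { ; }.
The FIRST sets are disjoint and neither alternative is nullable — no conflict.

No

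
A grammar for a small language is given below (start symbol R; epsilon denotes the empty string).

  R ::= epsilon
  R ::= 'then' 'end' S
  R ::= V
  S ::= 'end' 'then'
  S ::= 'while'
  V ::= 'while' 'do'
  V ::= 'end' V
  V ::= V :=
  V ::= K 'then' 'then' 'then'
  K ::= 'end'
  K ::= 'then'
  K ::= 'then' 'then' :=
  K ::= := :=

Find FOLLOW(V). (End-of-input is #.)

{ #, := }

In R ::= V: V is at the end, add FOLLOW(R) = { # }.
In V ::= 'end' V: V is at the end, add FOLLOW(V) = { #, := }.
In V ::= V :=: add FIRST(:=) = { := }.
Union: FOLLOW(V) = { #, := }.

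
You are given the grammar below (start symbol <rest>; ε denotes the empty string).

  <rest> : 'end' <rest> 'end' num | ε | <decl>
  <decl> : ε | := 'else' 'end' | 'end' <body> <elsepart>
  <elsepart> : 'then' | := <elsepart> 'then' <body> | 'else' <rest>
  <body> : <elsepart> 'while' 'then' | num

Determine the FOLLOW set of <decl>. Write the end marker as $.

{ $, 'end', 'then', 'while' }

In <rest> : <decl>: <decl> is at the end, add FOLLOW(<rest>) = { $, 'end', 'then', 'while' }.
Union: FOLLOW(<decl>) = { $, 'end', 'then', 'while' }.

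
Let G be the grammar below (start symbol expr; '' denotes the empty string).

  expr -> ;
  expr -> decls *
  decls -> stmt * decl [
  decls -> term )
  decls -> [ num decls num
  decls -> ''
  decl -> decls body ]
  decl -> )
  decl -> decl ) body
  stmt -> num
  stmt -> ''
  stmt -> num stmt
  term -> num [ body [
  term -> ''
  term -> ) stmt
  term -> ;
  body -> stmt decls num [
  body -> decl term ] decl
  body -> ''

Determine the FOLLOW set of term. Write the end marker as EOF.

In decls -> term ): add FIRST()) = { ) }.
In body -> decl term ] decl: add FIRST(] decl) = { ] }.
Union: FOLLOW(term) = { ), ] }.

{ ), ] }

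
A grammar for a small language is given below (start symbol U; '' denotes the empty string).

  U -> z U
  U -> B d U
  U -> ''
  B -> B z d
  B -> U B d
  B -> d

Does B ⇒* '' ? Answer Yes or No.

No

Nullable nonterminals: U.
No production of B has an RHS whose symbols are all nullable, so B is not nullable.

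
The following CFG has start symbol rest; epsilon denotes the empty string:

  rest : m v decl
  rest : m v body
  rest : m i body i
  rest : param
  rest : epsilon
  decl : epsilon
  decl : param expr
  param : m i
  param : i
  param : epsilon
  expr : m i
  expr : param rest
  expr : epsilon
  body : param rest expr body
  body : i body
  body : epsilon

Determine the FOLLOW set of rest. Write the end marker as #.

{ #, i, m }

rest is the start symbol, so # ∈ FOLLOW(rest).
In expr : param rest: rest is at the end, add FOLLOW(expr) = { #, i, m }.
In body : param rest expr body: add FIRST(expr body)\{epsilon} = { i, m }.
  Since expr body is nullable, also add FOLLOW(body) = { #, i, m }.
Union: FOLLOW(rest) = { #, i, m }.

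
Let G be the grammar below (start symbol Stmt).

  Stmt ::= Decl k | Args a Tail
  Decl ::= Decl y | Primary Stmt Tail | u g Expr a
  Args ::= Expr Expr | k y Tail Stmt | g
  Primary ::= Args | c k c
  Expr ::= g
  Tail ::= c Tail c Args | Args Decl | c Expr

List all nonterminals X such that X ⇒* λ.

No nonterminal has an empty production or an RHS whose symbols are all nullable.

{ } (none)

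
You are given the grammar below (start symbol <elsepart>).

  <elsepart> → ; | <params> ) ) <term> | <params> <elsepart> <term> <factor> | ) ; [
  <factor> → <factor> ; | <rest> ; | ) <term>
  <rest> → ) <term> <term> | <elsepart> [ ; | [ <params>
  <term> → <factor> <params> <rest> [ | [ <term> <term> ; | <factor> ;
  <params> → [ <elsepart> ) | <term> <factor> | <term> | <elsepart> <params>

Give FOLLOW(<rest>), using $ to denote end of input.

In <factor> → <rest> ;: add FIRST(;) = { ; }.
In <term> → <factor> <params> <rest> [: add FIRST([) = { [ }.
Union: FOLLOW(<rest>) = { ;, [ }.

{ ;, [ }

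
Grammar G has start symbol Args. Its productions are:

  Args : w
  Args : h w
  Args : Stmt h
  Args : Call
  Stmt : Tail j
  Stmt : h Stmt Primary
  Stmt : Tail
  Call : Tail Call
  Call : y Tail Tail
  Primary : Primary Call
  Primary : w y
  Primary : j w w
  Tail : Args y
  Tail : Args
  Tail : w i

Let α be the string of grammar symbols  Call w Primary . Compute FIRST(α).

Add FIRST(Call) = { h, w, y }; Call is not nullable, stop.

{ h, w, y }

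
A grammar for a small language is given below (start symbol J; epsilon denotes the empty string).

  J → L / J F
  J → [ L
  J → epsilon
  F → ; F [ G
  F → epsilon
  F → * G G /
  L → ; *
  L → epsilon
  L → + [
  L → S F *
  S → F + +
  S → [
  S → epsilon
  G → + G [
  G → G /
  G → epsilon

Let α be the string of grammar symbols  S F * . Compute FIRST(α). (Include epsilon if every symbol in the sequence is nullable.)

{ *, +, ;, [ }

Add FIRST(S)\{epsilon} = { *, +, ;, [ }; S is nullable, continue.
Add FIRST(F)\{epsilon} = { *, ; }; F is nullable, continue.
* is a terminal; add {*} and stop.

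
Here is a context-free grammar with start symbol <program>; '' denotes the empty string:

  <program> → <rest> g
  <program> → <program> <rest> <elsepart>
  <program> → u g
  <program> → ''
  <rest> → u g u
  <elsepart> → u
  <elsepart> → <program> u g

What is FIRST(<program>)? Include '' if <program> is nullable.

{ u, '' }

From <program> → <rest> g: add FIRST(<rest>) = { u }.
From <program> → <program> <rest> <elsepart>: <program> nullable, take FIRST(<program>) ∪ FIRST(<rest>) = { u }.
<program> → u g contributes {u}.
<program> → '' contributes ''.
Union: FIRST(<program>) = { u, '' }.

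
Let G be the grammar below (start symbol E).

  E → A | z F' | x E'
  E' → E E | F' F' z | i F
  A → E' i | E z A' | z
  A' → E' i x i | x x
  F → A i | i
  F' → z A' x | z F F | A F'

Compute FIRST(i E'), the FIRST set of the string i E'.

{ i }

i is a terminal; add {i} and stop.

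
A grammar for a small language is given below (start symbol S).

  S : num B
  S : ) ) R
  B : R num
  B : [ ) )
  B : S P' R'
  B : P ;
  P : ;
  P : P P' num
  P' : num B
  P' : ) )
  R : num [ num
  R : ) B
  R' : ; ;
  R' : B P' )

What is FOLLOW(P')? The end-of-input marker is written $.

In B : S P' R': add FIRST(R') = { ), ;, [, num }.
In P : P P' num: add FIRST(num) = { num }.
In R' : B P' ): add FIRST()) = { ) }.
Union: FOLLOW(P') = { ), ;, [, num }.

{ ), ;, [, num }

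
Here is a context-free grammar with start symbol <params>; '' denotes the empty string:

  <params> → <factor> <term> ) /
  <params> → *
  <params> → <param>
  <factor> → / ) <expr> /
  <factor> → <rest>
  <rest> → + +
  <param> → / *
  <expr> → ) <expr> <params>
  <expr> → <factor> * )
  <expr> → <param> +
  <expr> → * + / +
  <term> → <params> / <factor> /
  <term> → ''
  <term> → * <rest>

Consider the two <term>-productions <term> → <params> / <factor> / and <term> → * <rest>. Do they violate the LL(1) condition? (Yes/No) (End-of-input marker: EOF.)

FIRST(<params> / <factor> /) = { *, +, / } and FIRST(* <rest>) = { * }.
Both contain *, so the two alternatives are not disjoint — LL(1) conflict.

Yes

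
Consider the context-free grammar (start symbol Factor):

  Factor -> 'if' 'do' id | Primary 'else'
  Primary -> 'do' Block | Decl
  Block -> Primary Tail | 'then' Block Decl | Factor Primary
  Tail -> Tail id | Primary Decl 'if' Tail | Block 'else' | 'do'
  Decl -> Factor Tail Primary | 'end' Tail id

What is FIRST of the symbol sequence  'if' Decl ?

'if' is a terminal; add {'if'} and stop.

{ 'if' }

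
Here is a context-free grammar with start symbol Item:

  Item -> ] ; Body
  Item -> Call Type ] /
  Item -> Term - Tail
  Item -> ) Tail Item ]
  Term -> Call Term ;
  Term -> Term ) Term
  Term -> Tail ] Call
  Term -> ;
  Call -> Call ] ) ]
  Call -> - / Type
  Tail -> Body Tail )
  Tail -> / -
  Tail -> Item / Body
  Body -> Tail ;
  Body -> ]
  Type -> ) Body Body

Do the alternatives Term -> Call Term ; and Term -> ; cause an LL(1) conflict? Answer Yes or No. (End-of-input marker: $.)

No

FIRST(Call Term ;) = { - } and FIRST(;) = { ; }.
The FIRST sets are disjoint and neither alternative is nullable — no conflict.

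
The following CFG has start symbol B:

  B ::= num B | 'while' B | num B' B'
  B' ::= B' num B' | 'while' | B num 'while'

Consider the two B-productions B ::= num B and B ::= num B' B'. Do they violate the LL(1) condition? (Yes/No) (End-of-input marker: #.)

FIRST(num B) = { num } and FIRST(num B' B') = { num }.
Both contain num, so the two alternatives are not disjoint — LL(1) conflict.

Yes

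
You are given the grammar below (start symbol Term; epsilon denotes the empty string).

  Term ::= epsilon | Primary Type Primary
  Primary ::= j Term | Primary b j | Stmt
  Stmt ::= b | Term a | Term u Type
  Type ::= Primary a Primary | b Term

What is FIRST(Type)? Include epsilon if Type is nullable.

{ a, b, j, u }

From Type ::= Primary a Primary: add FIRST(Primary) = { a, b, j, u }.
Type ::= b Term contributes {b}.
Union: FIRST(Type) = { a, b, j, u }.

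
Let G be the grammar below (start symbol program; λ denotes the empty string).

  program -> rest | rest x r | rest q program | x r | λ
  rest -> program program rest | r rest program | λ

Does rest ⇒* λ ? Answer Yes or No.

Yes

rest has an λ-production, so rest ⇒ λ.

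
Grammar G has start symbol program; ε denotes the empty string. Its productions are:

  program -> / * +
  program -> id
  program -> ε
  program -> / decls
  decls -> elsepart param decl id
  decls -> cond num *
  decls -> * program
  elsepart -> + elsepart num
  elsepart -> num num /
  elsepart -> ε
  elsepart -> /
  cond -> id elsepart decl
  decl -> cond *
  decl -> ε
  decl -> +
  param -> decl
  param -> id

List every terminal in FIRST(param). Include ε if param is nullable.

From param -> decl: add FIRST(decl) = { +, id, ε } (including ε since decl is nullable).
param -> id contributes {id}.
Union: FIRST(param) = { +, id, ε }.

{ +, id, ε }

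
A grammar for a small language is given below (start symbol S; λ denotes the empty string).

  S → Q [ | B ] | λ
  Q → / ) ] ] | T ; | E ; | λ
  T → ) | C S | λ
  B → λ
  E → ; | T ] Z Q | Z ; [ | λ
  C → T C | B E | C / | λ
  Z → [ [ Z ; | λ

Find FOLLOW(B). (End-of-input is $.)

In S → B ]: add FIRST(]) = { ] }.
In C → B E: add FIRST(E)\{λ} = { ), /, ;, [, ] }.
  Since E is nullable, also add FOLLOW(C) = { ), /, ;, [, ] }.
Union: FOLLOW(B) = { ), /, ;, [, ] }.

{ ), /, ;, [, ] }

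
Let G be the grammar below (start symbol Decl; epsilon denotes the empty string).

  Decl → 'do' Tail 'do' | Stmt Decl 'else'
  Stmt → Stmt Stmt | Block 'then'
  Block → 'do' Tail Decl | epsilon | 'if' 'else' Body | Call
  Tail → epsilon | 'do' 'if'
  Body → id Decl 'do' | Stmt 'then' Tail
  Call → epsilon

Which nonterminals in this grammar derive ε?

{ Block, Call, Tail }

Directly nullable (have an epsilon-production): Block, Tail, Call.
No other nonterminal has a production whose RHS symbols are all nullable.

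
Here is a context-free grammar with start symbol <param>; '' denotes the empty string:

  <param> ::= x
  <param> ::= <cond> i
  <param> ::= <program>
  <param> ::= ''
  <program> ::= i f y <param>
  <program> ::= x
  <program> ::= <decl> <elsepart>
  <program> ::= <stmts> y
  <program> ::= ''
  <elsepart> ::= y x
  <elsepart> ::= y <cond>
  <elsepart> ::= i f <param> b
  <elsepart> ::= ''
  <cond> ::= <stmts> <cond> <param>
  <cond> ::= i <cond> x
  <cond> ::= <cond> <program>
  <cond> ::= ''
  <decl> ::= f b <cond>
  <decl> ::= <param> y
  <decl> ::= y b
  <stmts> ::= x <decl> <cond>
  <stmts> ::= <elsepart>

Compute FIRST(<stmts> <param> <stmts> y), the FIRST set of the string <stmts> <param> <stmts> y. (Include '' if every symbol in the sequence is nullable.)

Add FIRST(<stmts>)\{''} = { i, x, y }; <stmts> is nullable, continue.
Add FIRST(<param>)\{''} = { f, i, x, y }; <param> is nullable, continue.
Add FIRST(<stmts>)\{''} = { i, x, y }; <stmts> is nullable, continue.
y is a terminal; add {y} and stop.

{ f, i, x, y }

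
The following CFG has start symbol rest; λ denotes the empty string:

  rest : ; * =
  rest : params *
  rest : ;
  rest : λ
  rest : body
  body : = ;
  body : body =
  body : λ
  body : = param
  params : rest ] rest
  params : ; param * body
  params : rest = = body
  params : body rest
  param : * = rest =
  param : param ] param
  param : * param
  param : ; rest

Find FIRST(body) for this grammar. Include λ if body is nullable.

{ =, λ }

body : = ; contributes {=}.
From body : body =: body nullable, take FIRST(body) ∪ {=} = { = }.
body : λ contributes λ.
body : = param contributes {=}.
Union: FIRST(body) = { =, λ }.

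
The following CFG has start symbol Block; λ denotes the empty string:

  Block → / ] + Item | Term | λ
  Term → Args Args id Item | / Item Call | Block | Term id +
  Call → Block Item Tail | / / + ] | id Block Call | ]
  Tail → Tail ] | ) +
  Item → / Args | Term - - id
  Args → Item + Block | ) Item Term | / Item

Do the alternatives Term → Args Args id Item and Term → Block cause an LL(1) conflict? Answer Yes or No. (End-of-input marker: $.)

Yes

FIRST(Args Args id Item) = { ), -, /, id } and FIRST(Block) = { ), -, /, id, λ }.
Both contain ), so the two alternatives are not disjoint — LL(1) conflict.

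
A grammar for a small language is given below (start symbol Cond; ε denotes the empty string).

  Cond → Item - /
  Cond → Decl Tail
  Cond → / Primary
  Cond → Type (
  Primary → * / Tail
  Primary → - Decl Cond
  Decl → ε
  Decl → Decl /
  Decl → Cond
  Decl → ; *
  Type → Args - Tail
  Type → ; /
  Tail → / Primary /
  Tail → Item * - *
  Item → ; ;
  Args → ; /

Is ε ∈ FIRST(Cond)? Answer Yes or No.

Nullable nonterminals: Decl.
No production of Cond has an RHS whose symbols are all nullable, so Cond is not nullable.

No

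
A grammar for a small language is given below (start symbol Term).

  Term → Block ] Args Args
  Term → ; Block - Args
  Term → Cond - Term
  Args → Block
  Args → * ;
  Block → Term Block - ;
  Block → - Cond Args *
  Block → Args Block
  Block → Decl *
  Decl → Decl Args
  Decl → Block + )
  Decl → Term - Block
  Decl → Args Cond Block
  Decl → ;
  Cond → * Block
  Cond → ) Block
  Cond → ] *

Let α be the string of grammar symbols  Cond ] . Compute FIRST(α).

{ ), *, ] }

Add FIRST(Cond) = { ), *, ] }; Cond is not nullable, stop.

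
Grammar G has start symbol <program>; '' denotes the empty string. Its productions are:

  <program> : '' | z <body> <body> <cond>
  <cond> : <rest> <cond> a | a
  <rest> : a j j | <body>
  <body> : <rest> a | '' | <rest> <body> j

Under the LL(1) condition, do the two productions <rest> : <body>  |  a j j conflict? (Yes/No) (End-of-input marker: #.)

FIRST(<body>) = { a, j, '' } and FIRST(a j j) = { a }.
Both contain a, so the two alternatives are not disjoint — LL(1) conflict.

Yes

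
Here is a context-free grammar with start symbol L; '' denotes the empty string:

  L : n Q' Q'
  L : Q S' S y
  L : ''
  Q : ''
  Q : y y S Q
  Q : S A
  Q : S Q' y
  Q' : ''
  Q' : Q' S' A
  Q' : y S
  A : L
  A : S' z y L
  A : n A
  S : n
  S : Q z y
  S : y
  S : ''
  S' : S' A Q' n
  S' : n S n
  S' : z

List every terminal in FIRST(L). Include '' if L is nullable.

L : n Q' Q' contributes {n}.
From L : Q S' S y: Q nullable, take FIRST(Q) ∪ FIRST(S') = { n, y, z }.
L : '' contributes ''.
Union: FIRST(L) = { n, y, z, '' }.

{ n, y, z, '' }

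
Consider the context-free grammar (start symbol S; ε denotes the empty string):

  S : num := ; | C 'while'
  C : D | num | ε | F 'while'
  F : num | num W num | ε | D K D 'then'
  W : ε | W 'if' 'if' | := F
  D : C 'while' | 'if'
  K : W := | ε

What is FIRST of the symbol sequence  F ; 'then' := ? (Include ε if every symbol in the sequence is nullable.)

Add FIRST(F)\{ε} = { 'if', 'while', num }; F is nullable, continue.
; is a terminal; add {;} and stop.

{ 'if', 'while', ;, num }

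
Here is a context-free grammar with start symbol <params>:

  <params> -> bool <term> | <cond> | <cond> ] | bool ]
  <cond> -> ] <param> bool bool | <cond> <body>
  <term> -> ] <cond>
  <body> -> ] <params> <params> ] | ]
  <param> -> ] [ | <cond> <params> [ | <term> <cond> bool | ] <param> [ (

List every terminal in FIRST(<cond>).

<cond> -> ] <param> bool bool contributes {]}.
From <cond> -> <cond> <body>: add FIRST(<cond>) = { ] }.
Union: FIRST(<cond>) = { ] }.

{ ] }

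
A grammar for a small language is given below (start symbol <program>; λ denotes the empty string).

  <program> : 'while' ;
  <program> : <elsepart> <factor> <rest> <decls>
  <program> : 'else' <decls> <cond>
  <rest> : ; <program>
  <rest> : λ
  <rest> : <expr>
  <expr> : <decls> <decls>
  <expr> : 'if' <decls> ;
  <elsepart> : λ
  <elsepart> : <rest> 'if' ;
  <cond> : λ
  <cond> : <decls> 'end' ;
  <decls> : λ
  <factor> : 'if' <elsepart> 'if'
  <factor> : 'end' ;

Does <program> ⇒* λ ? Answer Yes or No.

Nullable nonterminals: <cond>, <decls>, <elsepart>, <expr>, <rest>.
No production of <program> has an RHS whose symbols are all nullable, so <program> is not nullable.

No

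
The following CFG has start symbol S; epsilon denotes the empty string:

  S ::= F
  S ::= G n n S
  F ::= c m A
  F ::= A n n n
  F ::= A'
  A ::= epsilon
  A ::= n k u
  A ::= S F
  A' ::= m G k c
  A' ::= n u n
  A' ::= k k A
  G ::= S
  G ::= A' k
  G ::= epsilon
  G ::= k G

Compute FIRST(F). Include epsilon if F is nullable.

{ c, k, m, n }

F ::= c m A contributes {c}.
From F ::= A n n n: A nullable, take FIRST(A) ∪ {n} = { c, k, m, n }.
From F ::= A': add FIRST(A') = { k, m, n }.
Union: FIRST(F) = { c, k, m, n }.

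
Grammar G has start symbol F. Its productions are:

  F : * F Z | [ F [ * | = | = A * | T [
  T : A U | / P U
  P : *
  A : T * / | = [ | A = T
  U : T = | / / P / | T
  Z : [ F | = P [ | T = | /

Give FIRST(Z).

{ /, =, [ }

Z : [ F contributes {[}.
Z : = P [ contributes {=}.
From Z : T =: add FIRST(T) = { /, = }.
Z : / contributes {/}.
Union: FIRST(Z) = { /, =, [ }.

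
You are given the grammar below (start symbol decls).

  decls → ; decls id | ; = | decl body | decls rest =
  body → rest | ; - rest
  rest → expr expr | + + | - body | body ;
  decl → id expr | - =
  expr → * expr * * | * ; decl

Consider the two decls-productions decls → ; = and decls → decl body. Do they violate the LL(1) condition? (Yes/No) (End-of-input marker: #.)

No

FIRST(; =) = { ; } and FIRST(decl body) = { -, id }.
The FIRST sets are disjoint and neither alternative is nullable — no conflict.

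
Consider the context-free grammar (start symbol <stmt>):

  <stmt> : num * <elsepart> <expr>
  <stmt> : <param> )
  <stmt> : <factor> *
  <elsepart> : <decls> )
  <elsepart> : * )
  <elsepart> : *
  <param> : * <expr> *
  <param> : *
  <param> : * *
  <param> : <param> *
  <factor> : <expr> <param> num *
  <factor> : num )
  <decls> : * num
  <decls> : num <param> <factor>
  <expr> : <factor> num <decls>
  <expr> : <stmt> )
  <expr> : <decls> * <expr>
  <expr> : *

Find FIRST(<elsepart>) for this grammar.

{ *, num }

From <elsepart> : <decls> ): add FIRST(<decls>) = { *, num }.
<elsepart> : * ) contributes {*}.
<elsepart> : * contributes {*}.
Union: FIRST(<elsepart>) = { *, num }.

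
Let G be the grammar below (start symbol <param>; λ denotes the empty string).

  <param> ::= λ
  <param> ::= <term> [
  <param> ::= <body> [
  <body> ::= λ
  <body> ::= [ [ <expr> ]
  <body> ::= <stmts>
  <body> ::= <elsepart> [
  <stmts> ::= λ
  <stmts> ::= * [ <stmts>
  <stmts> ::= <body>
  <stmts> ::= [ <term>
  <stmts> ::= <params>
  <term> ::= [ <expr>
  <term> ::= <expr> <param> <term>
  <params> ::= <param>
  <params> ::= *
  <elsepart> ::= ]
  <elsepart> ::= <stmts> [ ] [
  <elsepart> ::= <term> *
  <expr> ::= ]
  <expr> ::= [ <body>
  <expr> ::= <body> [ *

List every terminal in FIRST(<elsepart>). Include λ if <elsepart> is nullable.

<elsepart> ::= ] contributes {]}.
From <elsepart> ::= <stmts> [ ] [: <stmts> nullable, take FIRST(<stmts>) ∪ {[} = { *, [, ] }.
From <elsepart> ::= <term> *: add FIRST(<term>) = { *, [, ] }.
Union: FIRST(<elsepart>) = { *, [, ] }.

{ *, [, ] }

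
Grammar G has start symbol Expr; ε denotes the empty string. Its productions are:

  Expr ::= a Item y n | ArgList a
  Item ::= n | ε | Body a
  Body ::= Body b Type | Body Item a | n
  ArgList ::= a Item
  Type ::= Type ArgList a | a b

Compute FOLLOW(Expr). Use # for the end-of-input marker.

Expr is the start symbol, so # ∈ FOLLOW(Expr).
Union: FOLLOW(Expr) = { # }.

{ # }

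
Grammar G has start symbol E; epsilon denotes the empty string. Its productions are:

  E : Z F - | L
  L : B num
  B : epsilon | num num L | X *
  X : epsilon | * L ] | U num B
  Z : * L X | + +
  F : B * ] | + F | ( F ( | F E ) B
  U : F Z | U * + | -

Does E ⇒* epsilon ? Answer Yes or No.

No

Nullable nonterminals: B, X.
No production of E has an RHS whose symbols are all nullable, so E is not nullable.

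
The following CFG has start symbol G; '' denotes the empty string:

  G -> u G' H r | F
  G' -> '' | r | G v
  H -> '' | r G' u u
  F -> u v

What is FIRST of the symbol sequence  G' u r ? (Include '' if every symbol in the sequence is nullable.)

Add FIRST(G')\{''} = { r, u }; G' is nullable, continue.
u is a terminal; add {u} and stop.

{ r, u }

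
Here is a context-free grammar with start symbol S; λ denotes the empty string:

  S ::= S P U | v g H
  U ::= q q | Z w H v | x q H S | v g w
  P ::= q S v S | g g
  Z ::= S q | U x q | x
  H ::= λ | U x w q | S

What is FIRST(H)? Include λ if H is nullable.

{ q, v, x, λ }

H ::= λ contributes λ.
From H ::= U x w q: add FIRST(U) = { q, v, x }.
From H ::= S: add FIRST(S) = { v }.
Union: FIRST(H) = { q, v, x, λ }.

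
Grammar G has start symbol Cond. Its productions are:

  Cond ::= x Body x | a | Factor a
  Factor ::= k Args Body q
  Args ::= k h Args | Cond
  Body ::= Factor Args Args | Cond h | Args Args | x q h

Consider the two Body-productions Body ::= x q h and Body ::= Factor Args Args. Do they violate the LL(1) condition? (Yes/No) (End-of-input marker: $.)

FIRST(x q h) = { x } and FIRST(Factor Args Args) = { k }.
The FIRST sets are disjoint and neither alternative is nullable — no conflict.

No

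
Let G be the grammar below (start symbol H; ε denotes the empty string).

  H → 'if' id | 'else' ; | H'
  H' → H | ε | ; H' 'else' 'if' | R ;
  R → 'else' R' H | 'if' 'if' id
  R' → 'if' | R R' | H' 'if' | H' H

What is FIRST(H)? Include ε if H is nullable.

{ 'else', 'if', ;, ε }

H → 'if' id contributes {'if'}.
H → 'else' ; contributes {'else'}.
From H → H': add FIRST(H') = { 'else', 'if', ;, ε } (including ε since H' is nullable).
Union: FIRST(H) = { 'else', 'if', ;, ε }.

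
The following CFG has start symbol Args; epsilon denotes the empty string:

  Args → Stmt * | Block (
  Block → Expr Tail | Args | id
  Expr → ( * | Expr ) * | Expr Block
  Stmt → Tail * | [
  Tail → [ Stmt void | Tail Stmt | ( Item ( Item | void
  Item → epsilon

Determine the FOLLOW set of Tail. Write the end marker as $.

{ (, ), *, [, id, void }

In Block → Expr Tail: Tail is at the end, add FOLLOW(Block) = { (, ), [, id, void }.
In Stmt → Tail *: add FIRST(*) = { * }.
In Tail → Tail Stmt: add FIRST(Stmt) = { (, [, void }.
Union: FOLLOW(Tail) = { (, ), *, [, id, void }.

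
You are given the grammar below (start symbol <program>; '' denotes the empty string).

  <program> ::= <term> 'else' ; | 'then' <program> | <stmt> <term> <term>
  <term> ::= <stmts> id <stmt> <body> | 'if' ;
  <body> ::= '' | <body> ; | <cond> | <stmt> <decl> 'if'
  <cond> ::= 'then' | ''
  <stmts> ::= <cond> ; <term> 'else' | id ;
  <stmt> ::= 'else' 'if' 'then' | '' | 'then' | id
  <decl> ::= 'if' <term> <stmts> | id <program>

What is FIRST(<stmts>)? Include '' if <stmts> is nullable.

From <stmts> ::= <cond> ; <term> 'else': <cond> nullable, take FIRST(<cond>) ∪ {;} = { 'then', ; }.
<stmts> ::= id ; contributes {id}.
Union: FIRST(<stmts>) = { 'then', ;, id }.

{ 'then', ;, id }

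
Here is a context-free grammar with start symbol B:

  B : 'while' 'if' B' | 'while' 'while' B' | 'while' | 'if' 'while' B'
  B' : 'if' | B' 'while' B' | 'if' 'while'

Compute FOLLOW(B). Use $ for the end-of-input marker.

B is the start symbol, so $ ∈ FOLLOW(B).
Union: FOLLOW(B) = { $ }.

{ $ }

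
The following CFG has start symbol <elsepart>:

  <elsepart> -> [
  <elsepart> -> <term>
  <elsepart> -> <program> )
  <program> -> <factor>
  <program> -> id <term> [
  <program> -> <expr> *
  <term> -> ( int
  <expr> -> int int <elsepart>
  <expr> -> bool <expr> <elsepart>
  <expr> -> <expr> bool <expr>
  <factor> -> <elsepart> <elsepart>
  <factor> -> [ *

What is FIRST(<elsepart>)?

{ (, [, bool, id, int }

<elsepart> -> [ contributes {[}.
From <elsepart> -> <term>: add FIRST(<term>) = { ( }.
From <elsepart> -> <program> ): add FIRST(<program>) = { (, [, bool, id, int }.
Union: FIRST(<elsepart>) = { (, [, bool, id, int }.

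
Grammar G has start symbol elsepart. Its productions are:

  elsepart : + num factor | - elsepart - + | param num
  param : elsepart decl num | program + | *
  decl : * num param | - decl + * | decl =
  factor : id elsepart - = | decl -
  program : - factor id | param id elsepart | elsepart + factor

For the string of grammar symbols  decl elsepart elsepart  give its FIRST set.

{ *, - }

Add FIRST(decl) = { *, - }; decl is not nullable, stop.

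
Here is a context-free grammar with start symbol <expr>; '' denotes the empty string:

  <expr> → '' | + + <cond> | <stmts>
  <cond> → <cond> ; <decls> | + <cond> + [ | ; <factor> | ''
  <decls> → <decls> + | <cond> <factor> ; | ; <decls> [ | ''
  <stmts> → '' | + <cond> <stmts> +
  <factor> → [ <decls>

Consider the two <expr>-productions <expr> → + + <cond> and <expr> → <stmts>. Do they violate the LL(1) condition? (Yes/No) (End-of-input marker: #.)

FIRST(+ + <cond>) = { + } and FIRST(<stmts>) = { +, '' }.
Both contain +, so the two alternatives are not disjoint — LL(1) conflict.

Yes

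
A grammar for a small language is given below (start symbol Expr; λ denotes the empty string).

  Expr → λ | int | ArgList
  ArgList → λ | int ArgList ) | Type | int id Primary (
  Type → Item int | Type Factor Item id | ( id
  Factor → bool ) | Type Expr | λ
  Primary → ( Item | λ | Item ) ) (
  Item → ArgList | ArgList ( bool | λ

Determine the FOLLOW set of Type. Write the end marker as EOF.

In ArgList → Type: Type is at the end, add FOLLOW(ArgList) = { EOF, (, ), id, int }.
In Type → Type Factor Item id: add FIRST(Factor Item id) = { (, bool, id, int }.
In Factor → Type Expr: add FIRST(Expr)\{λ} = { (, int }.
  Since Expr is nullable, also add FOLLOW(Factor) = { (, id, int }.
Union: FOLLOW(Type) = { EOF, (, ), bool, id, int }.

{ EOF, (, ), bool, id, int }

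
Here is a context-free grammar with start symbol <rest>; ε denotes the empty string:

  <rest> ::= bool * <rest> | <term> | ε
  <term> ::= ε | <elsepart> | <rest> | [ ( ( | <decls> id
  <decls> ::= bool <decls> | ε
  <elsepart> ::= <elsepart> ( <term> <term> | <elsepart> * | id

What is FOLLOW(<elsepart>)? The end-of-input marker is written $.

{ $, (, *, [, bool, id }

In <term> ::= <elsepart>: <elsepart> is at the end, add FOLLOW(<term>) = { $, (, *, [, bool, id }.
In <elsepart> ::= <elsepart> ( <term> <term>: add FIRST(( <term> <term>) = { ( }.
In <elsepart> ::= <elsepart> *: add FIRST(*) = { * }.
Union: FOLLOW(<elsepart>) = { $, (, *, [, bool, id }.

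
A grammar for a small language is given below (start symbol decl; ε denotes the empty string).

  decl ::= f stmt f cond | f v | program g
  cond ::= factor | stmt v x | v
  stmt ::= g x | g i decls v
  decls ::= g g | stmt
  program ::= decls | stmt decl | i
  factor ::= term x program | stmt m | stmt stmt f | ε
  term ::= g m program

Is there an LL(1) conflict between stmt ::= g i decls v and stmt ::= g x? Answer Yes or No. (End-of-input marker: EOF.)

FIRST(g i decls v) = { g } and FIRST(g x) = { g }.
Both contain g, so the two alternatives are not disjoint — LL(1) conflict.

Yes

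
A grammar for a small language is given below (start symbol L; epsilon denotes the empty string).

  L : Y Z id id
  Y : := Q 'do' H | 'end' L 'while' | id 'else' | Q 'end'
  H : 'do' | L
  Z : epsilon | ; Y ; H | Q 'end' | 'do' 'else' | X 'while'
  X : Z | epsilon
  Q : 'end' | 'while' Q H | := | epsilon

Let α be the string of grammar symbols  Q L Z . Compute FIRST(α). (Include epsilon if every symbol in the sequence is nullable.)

{ 'end', 'while', :=, id }

Add FIRST(Q)\{epsilon} = { 'end', 'while', := }; Q is nullable, continue.
Add FIRST(L) = { 'end', 'while', :=, id }; L is not nullable, stop.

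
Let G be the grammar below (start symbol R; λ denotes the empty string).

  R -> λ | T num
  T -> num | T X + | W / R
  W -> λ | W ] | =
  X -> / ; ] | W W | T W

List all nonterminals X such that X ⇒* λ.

{ R, W, X }

Directly nullable (have an λ-production): R, W.
X -> W W with every symbol nullable, so X is nullable.
No other nonterminal has a production whose RHS symbols are all nullable.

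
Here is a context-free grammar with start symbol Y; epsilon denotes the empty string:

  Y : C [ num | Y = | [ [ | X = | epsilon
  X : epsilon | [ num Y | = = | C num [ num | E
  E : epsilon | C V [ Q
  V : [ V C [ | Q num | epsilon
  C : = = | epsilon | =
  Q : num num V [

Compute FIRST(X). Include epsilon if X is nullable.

{ =, [, num, epsilon }

X : epsilon contributes epsilon.
X : [ num Y contributes {[}.
X : = = contributes {=}.
From X : C num [ num: C nullable, take FIRST(C) ∪ {num} = { =, num }.
From X : E: add FIRST(E) = { =, [, num, epsilon } (including epsilon since E is nullable).
Union: FIRST(X) = { =, [, num, epsilon }.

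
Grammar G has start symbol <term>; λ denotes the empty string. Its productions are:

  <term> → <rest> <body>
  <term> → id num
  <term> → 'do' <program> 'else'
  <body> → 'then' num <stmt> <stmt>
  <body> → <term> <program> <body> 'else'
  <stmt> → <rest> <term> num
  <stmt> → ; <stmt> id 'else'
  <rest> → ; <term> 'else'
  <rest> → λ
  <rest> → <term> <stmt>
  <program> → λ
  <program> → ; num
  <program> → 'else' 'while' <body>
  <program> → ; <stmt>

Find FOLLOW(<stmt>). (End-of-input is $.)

In <body> → 'then' num <stmt> <stmt>: add FIRST(<stmt>) = { 'do', 'then', ;, id }.
In <body> → 'then' num <stmt> <stmt>: <stmt> is at the end, add FOLLOW(<body>) = { $, 'do', 'else', 'then', ;, id, num }.
In <stmt> → ; <stmt> id 'else': add FIRST(id 'else') = { id }.
In <rest> → <term> <stmt>: <stmt> is at the end, add FOLLOW(<rest>) = { 'do', 'then', ;, id }.
In <program> → ; <stmt>: <stmt> is at the end, add FOLLOW(<program>) = { 'do', 'else', 'then', ;, id }.
Union: FOLLOW(<stmt>) = { $, 'do', 'else', 'then', ;, id, num }.

{ $, 'do', 'else', 'then', ;, id, num }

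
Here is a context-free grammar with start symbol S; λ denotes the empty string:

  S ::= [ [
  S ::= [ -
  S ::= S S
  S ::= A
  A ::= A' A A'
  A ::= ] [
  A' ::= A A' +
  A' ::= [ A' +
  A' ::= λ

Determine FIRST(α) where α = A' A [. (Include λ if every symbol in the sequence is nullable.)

Add FIRST(A')\{λ} = { [, ] }; A' is nullable, continue.
Add FIRST(A) = { [, ] }; A is not nullable, stop.

{ [, ] }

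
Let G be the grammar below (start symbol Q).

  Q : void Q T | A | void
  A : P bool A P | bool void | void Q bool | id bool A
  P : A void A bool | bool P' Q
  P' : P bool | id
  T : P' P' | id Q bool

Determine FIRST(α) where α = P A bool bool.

Add FIRST(P) = { bool, id, void }; P is not nullable, stop.

{ bool, id, void }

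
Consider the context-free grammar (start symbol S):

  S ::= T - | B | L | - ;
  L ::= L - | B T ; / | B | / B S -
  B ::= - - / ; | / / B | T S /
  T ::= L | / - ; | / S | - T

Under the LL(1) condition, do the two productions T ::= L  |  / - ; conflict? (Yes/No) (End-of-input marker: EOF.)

Yes

FIRST(L) = { -, / } and FIRST(/ - ;) = { / }.
Both contain /, so the two alternatives are not disjoint — LL(1) conflict.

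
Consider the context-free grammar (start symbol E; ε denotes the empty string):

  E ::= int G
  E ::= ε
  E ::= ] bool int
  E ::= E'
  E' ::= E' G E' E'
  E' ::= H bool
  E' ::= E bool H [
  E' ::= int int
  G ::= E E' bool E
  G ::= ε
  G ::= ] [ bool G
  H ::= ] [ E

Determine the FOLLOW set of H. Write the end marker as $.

{ [, bool }

In E' ::= H bool: add FIRST(bool) = { bool }.
In E' ::= E bool H [: add FIRST([) = { [ }.
Union: FOLLOW(H) = { [, bool }.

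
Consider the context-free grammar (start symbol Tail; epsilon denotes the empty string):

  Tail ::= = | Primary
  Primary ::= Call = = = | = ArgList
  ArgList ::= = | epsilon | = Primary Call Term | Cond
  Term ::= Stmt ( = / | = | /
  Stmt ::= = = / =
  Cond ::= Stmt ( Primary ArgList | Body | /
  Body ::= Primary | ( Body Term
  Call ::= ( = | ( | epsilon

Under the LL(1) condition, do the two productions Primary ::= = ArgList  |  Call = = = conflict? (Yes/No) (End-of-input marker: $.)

FIRST(= ArgList) = { = } and FIRST(Call = = =) = { (, = }.
Both contain =, so the two alternatives are not disjoint — LL(1) conflict.

Yes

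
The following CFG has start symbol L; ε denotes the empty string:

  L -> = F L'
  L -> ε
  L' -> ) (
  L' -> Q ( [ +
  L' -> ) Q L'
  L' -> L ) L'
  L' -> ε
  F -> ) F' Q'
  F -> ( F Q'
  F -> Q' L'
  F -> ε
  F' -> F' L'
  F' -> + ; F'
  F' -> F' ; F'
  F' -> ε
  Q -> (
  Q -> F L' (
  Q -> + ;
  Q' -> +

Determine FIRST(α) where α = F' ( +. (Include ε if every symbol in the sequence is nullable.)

Add FIRST(F')\{ε} = { (, ), +, ;, = }; F' is nullable, continue.
( is a terminal; add {(} and stop.

{ (, ), +, ;, = }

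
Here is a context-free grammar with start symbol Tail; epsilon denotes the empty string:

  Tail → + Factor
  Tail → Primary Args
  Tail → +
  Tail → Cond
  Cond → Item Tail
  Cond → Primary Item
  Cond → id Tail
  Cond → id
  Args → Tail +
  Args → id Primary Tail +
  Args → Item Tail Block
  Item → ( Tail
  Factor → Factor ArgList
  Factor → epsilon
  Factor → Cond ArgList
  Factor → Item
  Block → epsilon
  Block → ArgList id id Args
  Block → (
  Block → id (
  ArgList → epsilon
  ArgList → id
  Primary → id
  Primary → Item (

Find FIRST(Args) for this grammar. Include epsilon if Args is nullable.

{ (, +, id }

From Args → Tail +: add FIRST(Tail) = { (, +, id }.
Args → id Primary Tail + contributes {id}.
From Args → Item Tail Block: add FIRST(Item) = { ( }.
Union: FIRST(Args) = { (, +, id }.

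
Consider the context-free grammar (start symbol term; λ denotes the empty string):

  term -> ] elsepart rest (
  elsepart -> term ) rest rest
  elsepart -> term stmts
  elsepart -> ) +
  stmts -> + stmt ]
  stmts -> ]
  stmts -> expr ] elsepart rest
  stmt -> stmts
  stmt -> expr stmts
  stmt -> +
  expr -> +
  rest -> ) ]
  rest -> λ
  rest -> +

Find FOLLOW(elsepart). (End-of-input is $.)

{ (, ), +, ] }

In term -> ] elsepart rest (: add FIRST(rest () = { (, ), + }.
In stmts -> expr ] elsepart rest: add FIRST(rest)\{λ} = { ), + }.
  Since rest is nullable, also add FOLLOW(stmts) = { (, ), +, ] }.
Union: FOLLOW(elsepart) = { (, ), +, ] }.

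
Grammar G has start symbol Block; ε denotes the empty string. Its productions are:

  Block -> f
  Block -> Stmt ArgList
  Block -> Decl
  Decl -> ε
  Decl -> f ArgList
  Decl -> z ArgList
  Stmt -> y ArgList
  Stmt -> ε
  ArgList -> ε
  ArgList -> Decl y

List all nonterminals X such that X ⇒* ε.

Directly nullable (have an ε-production): Decl, Stmt, ArgList.
Block -> Stmt ArgList with every symbol nullable, so Block is nullable.

{ ArgList, Block, Decl, Stmt }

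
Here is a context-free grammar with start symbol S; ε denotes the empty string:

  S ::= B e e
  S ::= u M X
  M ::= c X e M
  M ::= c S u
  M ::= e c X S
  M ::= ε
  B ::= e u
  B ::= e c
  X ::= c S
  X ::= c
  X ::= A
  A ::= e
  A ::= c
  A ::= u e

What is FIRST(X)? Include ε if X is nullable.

{ c, e, u }

X ::= c S contributes {c}.
X ::= c contributes {c}.
From X ::= A: add FIRST(A) = { c, e, u }.
Union: FIRST(X) = { c, e, u }.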